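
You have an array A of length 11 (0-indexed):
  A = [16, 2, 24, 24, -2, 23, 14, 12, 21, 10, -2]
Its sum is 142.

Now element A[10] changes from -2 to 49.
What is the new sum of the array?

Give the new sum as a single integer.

Old value at index 10: -2
New value at index 10: 49
Delta = 49 - -2 = 51
New sum = old_sum + delta = 142 + (51) = 193

Answer: 193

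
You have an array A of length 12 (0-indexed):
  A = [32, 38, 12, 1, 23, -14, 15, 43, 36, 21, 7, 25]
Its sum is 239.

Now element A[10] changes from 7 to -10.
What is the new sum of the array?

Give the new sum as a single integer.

Old value at index 10: 7
New value at index 10: -10
Delta = -10 - 7 = -17
New sum = old_sum + delta = 239 + (-17) = 222

Answer: 222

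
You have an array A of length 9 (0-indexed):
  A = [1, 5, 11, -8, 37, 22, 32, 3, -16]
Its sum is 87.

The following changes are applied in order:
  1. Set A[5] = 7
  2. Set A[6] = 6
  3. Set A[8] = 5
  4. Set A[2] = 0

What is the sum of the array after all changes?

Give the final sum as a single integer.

Answer: 56

Derivation:
Initial sum: 87
Change 1: A[5] 22 -> 7, delta = -15, sum = 72
Change 2: A[6] 32 -> 6, delta = -26, sum = 46
Change 3: A[8] -16 -> 5, delta = 21, sum = 67
Change 4: A[2] 11 -> 0, delta = -11, sum = 56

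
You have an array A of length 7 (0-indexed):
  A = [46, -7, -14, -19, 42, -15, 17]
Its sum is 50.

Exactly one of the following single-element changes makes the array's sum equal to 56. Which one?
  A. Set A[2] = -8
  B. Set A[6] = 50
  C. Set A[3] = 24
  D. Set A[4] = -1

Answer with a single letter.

Option A: A[2] -14->-8, delta=6, new_sum=50+(6)=56 <-- matches target
Option B: A[6] 17->50, delta=33, new_sum=50+(33)=83
Option C: A[3] -19->24, delta=43, new_sum=50+(43)=93
Option D: A[4] 42->-1, delta=-43, new_sum=50+(-43)=7

Answer: A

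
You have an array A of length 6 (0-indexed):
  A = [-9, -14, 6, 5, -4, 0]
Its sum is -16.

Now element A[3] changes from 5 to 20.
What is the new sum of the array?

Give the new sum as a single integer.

Old value at index 3: 5
New value at index 3: 20
Delta = 20 - 5 = 15
New sum = old_sum + delta = -16 + (15) = -1

Answer: -1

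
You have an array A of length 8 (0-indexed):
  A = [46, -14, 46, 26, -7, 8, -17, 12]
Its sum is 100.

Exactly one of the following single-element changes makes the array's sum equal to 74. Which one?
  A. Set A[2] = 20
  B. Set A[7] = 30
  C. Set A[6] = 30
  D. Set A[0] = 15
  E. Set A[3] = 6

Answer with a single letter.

Answer: A

Derivation:
Option A: A[2] 46->20, delta=-26, new_sum=100+(-26)=74 <-- matches target
Option B: A[7] 12->30, delta=18, new_sum=100+(18)=118
Option C: A[6] -17->30, delta=47, new_sum=100+(47)=147
Option D: A[0] 46->15, delta=-31, new_sum=100+(-31)=69
Option E: A[3] 26->6, delta=-20, new_sum=100+(-20)=80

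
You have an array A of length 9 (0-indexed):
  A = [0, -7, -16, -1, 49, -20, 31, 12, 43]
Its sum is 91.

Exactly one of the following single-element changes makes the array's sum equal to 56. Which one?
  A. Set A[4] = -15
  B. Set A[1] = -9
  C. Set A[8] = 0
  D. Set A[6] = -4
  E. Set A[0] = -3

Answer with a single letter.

Answer: D

Derivation:
Option A: A[4] 49->-15, delta=-64, new_sum=91+(-64)=27
Option B: A[1] -7->-9, delta=-2, new_sum=91+(-2)=89
Option C: A[8] 43->0, delta=-43, new_sum=91+(-43)=48
Option D: A[6] 31->-4, delta=-35, new_sum=91+(-35)=56 <-- matches target
Option E: A[0] 0->-3, delta=-3, new_sum=91+(-3)=88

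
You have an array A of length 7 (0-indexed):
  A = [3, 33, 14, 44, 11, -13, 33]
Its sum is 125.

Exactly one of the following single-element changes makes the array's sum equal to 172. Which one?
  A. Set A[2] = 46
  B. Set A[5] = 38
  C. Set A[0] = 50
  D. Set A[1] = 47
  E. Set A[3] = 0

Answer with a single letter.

Answer: C

Derivation:
Option A: A[2] 14->46, delta=32, new_sum=125+(32)=157
Option B: A[5] -13->38, delta=51, new_sum=125+(51)=176
Option C: A[0] 3->50, delta=47, new_sum=125+(47)=172 <-- matches target
Option D: A[1] 33->47, delta=14, new_sum=125+(14)=139
Option E: A[3] 44->0, delta=-44, new_sum=125+(-44)=81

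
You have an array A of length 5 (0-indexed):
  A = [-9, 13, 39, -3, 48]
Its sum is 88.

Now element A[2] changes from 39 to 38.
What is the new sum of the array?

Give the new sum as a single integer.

Answer: 87

Derivation:
Old value at index 2: 39
New value at index 2: 38
Delta = 38 - 39 = -1
New sum = old_sum + delta = 88 + (-1) = 87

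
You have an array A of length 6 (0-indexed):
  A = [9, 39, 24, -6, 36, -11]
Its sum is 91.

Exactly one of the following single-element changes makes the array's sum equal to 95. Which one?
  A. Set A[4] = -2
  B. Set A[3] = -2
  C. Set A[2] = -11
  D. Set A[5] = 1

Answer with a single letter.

Option A: A[4] 36->-2, delta=-38, new_sum=91+(-38)=53
Option B: A[3] -6->-2, delta=4, new_sum=91+(4)=95 <-- matches target
Option C: A[2] 24->-11, delta=-35, new_sum=91+(-35)=56
Option D: A[5] -11->1, delta=12, new_sum=91+(12)=103

Answer: B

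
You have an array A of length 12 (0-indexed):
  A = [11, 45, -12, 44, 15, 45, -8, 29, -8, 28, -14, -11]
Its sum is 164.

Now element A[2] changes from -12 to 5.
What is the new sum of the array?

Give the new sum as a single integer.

Answer: 181

Derivation:
Old value at index 2: -12
New value at index 2: 5
Delta = 5 - -12 = 17
New sum = old_sum + delta = 164 + (17) = 181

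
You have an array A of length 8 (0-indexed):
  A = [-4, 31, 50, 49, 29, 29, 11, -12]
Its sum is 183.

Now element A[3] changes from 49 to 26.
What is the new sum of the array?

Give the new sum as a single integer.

Answer: 160

Derivation:
Old value at index 3: 49
New value at index 3: 26
Delta = 26 - 49 = -23
New sum = old_sum + delta = 183 + (-23) = 160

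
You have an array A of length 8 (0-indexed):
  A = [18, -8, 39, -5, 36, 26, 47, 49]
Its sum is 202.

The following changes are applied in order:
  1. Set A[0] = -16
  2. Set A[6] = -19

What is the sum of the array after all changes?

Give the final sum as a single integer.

Initial sum: 202
Change 1: A[0] 18 -> -16, delta = -34, sum = 168
Change 2: A[6] 47 -> -19, delta = -66, sum = 102

Answer: 102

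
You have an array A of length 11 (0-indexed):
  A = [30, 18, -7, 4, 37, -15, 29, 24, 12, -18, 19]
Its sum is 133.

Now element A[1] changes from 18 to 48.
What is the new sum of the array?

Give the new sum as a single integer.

Answer: 163

Derivation:
Old value at index 1: 18
New value at index 1: 48
Delta = 48 - 18 = 30
New sum = old_sum + delta = 133 + (30) = 163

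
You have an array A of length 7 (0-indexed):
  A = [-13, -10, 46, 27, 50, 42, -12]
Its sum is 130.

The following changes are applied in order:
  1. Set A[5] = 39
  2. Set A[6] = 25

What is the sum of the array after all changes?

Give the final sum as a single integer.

Answer: 164

Derivation:
Initial sum: 130
Change 1: A[5] 42 -> 39, delta = -3, sum = 127
Change 2: A[6] -12 -> 25, delta = 37, sum = 164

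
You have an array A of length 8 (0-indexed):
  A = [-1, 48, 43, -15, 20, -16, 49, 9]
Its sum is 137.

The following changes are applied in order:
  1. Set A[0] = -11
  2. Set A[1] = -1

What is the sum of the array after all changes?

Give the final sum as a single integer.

Initial sum: 137
Change 1: A[0] -1 -> -11, delta = -10, sum = 127
Change 2: A[1] 48 -> -1, delta = -49, sum = 78

Answer: 78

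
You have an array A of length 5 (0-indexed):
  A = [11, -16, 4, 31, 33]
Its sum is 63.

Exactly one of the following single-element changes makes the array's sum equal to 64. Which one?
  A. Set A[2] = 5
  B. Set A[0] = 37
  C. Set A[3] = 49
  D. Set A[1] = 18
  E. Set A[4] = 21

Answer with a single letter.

Option A: A[2] 4->5, delta=1, new_sum=63+(1)=64 <-- matches target
Option B: A[0] 11->37, delta=26, new_sum=63+(26)=89
Option C: A[3] 31->49, delta=18, new_sum=63+(18)=81
Option D: A[1] -16->18, delta=34, new_sum=63+(34)=97
Option E: A[4] 33->21, delta=-12, new_sum=63+(-12)=51

Answer: A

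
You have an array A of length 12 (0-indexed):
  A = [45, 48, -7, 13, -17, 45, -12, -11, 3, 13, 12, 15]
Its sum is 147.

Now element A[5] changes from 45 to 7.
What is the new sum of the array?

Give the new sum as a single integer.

Old value at index 5: 45
New value at index 5: 7
Delta = 7 - 45 = -38
New sum = old_sum + delta = 147 + (-38) = 109

Answer: 109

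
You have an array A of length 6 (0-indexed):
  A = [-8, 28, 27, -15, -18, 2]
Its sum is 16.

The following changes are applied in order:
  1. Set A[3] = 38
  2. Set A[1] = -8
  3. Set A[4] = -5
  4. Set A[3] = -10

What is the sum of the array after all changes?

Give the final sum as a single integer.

Initial sum: 16
Change 1: A[3] -15 -> 38, delta = 53, sum = 69
Change 2: A[1] 28 -> -8, delta = -36, sum = 33
Change 3: A[4] -18 -> -5, delta = 13, sum = 46
Change 4: A[3] 38 -> -10, delta = -48, sum = -2

Answer: -2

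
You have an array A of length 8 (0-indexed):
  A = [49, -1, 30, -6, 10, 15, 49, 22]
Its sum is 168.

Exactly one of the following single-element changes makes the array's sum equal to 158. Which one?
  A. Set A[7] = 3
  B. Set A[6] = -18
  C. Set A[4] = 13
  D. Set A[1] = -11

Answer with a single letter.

Answer: D

Derivation:
Option A: A[7] 22->3, delta=-19, new_sum=168+(-19)=149
Option B: A[6] 49->-18, delta=-67, new_sum=168+(-67)=101
Option C: A[4] 10->13, delta=3, new_sum=168+(3)=171
Option D: A[1] -1->-11, delta=-10, new_sum=168+(-10)=158 <-- matches target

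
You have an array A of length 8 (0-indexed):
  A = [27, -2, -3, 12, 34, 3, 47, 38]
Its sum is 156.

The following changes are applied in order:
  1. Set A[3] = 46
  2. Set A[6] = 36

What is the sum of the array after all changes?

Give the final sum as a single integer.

Initial sum: 156
Change 1: A[3] 12 -> 46, delta = 34, sum = 190
Change 2: A[6] 47 -> 36, delta = -11, sum = 179

Answer: 179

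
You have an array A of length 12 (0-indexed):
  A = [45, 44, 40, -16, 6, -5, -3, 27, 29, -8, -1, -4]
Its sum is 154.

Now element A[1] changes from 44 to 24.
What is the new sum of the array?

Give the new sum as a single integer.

Old value at index 1: 44
New value at index 1: 24
Delta = 24 - 44 = -20
New sum = old_sum + delta = 154 + (-20) = 134

Answer: 134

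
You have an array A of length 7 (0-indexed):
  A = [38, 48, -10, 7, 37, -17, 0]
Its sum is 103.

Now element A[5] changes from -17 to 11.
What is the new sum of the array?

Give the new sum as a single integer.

Old value at index 5: -17
New value at index 5: 11
Delta = 11 - -17 = 28
New sum = old_sum + delta = 103 + (28) = 131

Answer: 131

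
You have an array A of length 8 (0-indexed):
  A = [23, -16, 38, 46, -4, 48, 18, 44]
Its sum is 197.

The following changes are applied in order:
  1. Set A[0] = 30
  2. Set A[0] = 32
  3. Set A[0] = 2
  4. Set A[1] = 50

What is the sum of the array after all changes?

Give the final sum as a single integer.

Answer: 242

Derivation:
Initial sum: 197
Change 1: A[0] 23 -> 30, delta = 7, sum = 204
Change 2: A[0] 30 -> 32, delta = 2, sum = 206
Change 3: A[0] 32 -> 2, delta = -30, sum = 176
Change 4: A[1] -16 -> 50, delta = 66, sum = 242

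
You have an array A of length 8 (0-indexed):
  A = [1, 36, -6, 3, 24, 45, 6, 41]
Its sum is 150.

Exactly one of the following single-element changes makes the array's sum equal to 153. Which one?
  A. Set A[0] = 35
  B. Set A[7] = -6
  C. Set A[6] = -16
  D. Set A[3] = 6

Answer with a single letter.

Answer: D

Derivation:
Option A: A[0] 1->35, delta=34, new_sum=150+(34)=184
Option B: A[7] 41->-6, delta=-47, new_sum=150+(-47)=103
Option C: A[6] 6->-16, delta=-22, new_sum=150+(-22)=128
Option D: A[3] 3->6, delta=3, new_sum=150+(3)=153 <-- matches target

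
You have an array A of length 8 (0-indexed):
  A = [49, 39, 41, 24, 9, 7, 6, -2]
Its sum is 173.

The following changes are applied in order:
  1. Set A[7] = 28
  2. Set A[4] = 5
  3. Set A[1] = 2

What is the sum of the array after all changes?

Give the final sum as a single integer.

Answer: 162

Derivation:
Initial sum: 173
Change 1: A[7] -2 -> 28, delta = 30, sum = 203
Change 2: A[4] 9 -> 5, delta = -4, sum = 199
Change 3: A[1] 39 -> 2, delta = -37, sum = 162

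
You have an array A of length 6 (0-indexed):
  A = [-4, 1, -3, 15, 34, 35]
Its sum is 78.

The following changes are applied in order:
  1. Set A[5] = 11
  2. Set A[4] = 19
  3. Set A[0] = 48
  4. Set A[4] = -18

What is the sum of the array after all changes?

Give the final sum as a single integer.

Initial sum: 78
Change 1: A[5] 35 -> 11, delta = -24, sum = 54
Change 2: A[4] 34 -> 19, delta = -15, sum = 39
Change 3: A[0] -4 -> 48, delta = 52, sum = 91
Change 4: A[4] 19 -> -18, delta = -37, sum = 54

Answer: 54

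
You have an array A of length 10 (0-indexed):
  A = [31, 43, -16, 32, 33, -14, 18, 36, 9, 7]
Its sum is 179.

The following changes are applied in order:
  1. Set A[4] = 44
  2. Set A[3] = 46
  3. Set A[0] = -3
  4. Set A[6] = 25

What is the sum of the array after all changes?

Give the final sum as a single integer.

Answer: 177

Derivation:
Initial sum: 179
Change 1: A[4] 33 -> 44, delta = 11, sum = 190
Change 2: A[3] 32 -> 46, delta = 14, sum = 204
Change 3: A[0] 31 -> -3, delta = -34, sum = 170
Change 4: A[6] 18 -> 25, delta = 7, sum = 177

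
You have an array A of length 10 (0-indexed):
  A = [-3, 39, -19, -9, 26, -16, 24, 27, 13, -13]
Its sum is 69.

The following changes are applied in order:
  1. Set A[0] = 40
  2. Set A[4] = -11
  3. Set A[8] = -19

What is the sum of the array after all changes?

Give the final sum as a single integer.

Answer: 43

Derivation:
Initial sum: 69
Change 1: A[0] -3 -> 40, delta = 43, sum = 112
Change 2: A[4] 26 -> -11, delta = -37, sum = 75
Change 3: A[8] 13 -> -19, delta = -32, sum = 43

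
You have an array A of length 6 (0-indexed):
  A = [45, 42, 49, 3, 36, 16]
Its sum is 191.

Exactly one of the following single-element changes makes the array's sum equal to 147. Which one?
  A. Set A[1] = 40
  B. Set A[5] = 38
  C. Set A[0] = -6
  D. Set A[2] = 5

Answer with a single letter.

Option A: A[1] 42->40, delta=-2, new_sum=191+(-2)=189
Option B: A[5] 16->38, delta=22, new_sum=191+(22)=213
Option C: A[0] 45->-6, delta=-51, new_sum=191+(-51)=140
Option D: A[2] 49->5, delta=-44, new_sum=191+(-44)=147 <-- matches target

Answer: D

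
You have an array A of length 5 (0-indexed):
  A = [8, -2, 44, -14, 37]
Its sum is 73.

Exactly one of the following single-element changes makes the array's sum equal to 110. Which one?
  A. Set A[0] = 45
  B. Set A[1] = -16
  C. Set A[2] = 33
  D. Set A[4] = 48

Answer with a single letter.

Option A: A[0] 8->45, delta=37, new_sum=73+(37)=110 <-- matches target
Option B: A[1] -2->-16, delta=-14, new_sum=73+(-14)=59
Option C: A[2] 44->33, delta=-11, new_sum=73+(-11)=62
Option D: A[4] 37->48, delta=11, new_sum=73+(11)=84

Answer: A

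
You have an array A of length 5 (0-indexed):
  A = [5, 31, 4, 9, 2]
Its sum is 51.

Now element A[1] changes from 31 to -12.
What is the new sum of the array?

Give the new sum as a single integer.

Answer: 8

Derivation:
Old value at index 1: 31
New value at index 1: -12
Delta = -12 - 31 = -43
New sum = old_sum + delta = 51 + (-43) = 8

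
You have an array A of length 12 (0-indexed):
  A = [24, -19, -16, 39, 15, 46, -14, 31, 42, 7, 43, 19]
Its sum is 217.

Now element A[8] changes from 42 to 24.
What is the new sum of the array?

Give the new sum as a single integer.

Old value at index 8: 42
New value at index 8: 24
Delta = 24 - 42 = -18
New sum = old_sum + delta = 217 + (-18) = 199

Answer: 199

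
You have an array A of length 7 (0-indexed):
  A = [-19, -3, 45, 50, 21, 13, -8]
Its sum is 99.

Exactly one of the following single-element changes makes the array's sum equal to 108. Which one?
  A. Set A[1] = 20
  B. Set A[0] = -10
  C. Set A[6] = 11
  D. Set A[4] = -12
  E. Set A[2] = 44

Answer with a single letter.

Answer: B

Derivation:
Option A: A[1] -3->20, delta=23, new_sum=99+(23)=122
Option B: A[0] -19->-10, delta=9, new_sum=99+(9)=108 <-- matches target
Option C: A[6] -8->11, delta=19, new_sum=99+(19)=118
Option D: A[4] 21->-12, delta=-33, new_sum=99+(-33)=66
Option E: A[2] 45->44, delta=-1, new_sum=99+(-1)=98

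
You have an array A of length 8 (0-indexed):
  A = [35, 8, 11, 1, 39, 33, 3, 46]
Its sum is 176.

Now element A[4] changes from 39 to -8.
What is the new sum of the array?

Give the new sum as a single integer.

Old value at index 4: 39
New value at index 4: -8
Delta = -8 - 39 = -47
New sum = old_sum + delta = 176 + (-47) = 129

Answer: 129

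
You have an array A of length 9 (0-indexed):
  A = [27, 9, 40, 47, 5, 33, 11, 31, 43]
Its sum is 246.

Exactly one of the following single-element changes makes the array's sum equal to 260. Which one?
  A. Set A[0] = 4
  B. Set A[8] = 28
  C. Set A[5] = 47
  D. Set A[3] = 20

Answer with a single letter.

Answer: C

Derivation:
Option A: A[0] 27->4, delta=-23, new_sum=246+(-23)=223
Option B: A[8] 43->28, delta=-15, new_sum=246+(-15)=231
Option C: A[5] 33->47, delta=14, new_sum=246+(14)=260 <-- matches target
Option D: A[3] 47->20, delta=-27, new_sum=246+(-27)=219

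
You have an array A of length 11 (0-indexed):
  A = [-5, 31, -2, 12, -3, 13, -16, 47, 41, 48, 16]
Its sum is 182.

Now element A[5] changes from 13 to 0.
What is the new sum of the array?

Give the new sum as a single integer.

Old value at index 5: 13
New value at index 5: 0
Delta = 0 - 13 = -13
New sum = old_sum + delta = 182 + (-13) = 169

Answer: 169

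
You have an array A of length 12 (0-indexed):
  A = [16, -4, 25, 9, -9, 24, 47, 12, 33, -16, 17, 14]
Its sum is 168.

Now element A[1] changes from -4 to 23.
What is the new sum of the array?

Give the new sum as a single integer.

Old value at index 1: -4
New value at index 1: 23
Delta = 23 - -4 = 27
New sum = old_sum + delta = 168 + (27) = 195

Answer: 195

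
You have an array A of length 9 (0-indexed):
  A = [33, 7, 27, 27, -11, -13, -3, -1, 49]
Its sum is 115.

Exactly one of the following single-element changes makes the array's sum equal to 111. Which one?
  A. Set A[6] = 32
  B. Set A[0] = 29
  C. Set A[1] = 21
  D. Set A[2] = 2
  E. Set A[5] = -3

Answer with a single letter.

Answer: B

Derivation:
Option A: A[6] -3->32, delta=35, new_sum=115+(35)=150
Option B: A[0] 33->29, delta=-4, new_sum=115+(-4)=111 <-- matches target
Option C: A[1] 7->21, delta=14, new_sum=115+(14)=129
Option D: A[2] 27->2, delta=-25, new_sum=115+(-25)=90
Option E: A[5] -13->-3, delta=10, new_sum=115+(10)=125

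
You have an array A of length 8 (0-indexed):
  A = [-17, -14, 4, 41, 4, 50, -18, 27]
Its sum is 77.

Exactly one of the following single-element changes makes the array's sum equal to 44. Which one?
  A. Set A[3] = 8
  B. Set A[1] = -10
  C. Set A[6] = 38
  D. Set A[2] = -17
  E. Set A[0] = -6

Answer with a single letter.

Option A: A[3] 41->8, delta=-33, new_sum=77+(-33)=44 <-- matches target
Option B: A[1] -14->-10, delta=4, new_sum=77+(4)=81
Option C: A[6] -18->38, delta=56, new_sum=77+(56)=133
Option D: A[2] 4->-17, delta=-21, new_sum=77+(-21)=56
Option E: A[0] -17->-6, delta=11, new_sum=77+(11)=88

Answer: A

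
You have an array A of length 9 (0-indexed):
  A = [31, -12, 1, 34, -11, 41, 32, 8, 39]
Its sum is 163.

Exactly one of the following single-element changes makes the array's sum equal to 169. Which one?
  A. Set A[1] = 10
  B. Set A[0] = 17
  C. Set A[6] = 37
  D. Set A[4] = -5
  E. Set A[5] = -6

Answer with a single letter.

Answer: D

Derivation:
Option A: A[1] -12->10, delta=22, new_sum=163+(22)=185
Option B: A[0] 31->17, delta=-14, new_sum=163+(-14)=149
Option C: A[6] 32->37, delta=5, new_sum=163+(5)=168
Option D: A[4] -11->-5, delta=6, new_sum=163+(6)=169 <-- matches target
Option E: A[5] 41->-6, delta=-47, new_sum=163+(-47)=116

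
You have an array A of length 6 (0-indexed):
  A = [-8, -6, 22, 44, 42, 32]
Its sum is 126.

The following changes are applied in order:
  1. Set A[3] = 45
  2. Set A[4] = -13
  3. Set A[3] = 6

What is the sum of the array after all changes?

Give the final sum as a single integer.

Initial sum: 126
Change 1: A[3] 44 -> 45, delta = 1, sum = 127
Change 2: A[4] 42 -> -13, delta = -55, sum = 72
Change 3: A[3] 45 -> 6, delta = -39, sum = 33

Answer: 33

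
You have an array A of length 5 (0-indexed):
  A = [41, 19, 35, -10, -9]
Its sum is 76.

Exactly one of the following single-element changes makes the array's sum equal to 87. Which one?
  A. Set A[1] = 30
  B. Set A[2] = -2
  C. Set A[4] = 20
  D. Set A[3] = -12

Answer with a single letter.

Answer: A

Derivation:
Option A: A[1] 19->30, delta=11, new_sum=76+(11)=87 <-- matches target
Option B: A[2] 35->-2, delta=-37, new_sum=76+(-37)=39
Option C: A[4] -9->20, delta=29, new_sum=76+(29)=105
Option D: A[3] -10->-12, delta=-2, new_sum=76+(-2)=74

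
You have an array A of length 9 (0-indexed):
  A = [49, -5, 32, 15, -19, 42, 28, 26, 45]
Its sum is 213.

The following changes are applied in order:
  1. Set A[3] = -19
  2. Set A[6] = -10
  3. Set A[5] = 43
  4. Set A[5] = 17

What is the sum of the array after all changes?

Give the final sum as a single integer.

Answer: 116

Derivation:
Initial sum: 213
Change 1: A[3] 15 -> -19, delta = -34, sum = 179
Change 2: A[6] 28 -> -10, delta = -38, sum = 141
Change 3: A[5] 42 -> 43, delta = 1, sum = 142
Change 4: A[5] 43 -> 17, delta = -26, sum = 116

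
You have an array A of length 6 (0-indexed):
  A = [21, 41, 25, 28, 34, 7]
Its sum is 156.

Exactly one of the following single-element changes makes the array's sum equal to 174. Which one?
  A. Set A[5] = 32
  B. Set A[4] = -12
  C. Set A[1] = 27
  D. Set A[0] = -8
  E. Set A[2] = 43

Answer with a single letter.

Answer: E

Derivation:
Option A: A[5] 7->32, delta=25, new_sum=156+(25)=181
Option B: A[4] 34->-12, delta=-46, new_sum=156+(-46)=110
Option C: A[1] 41->27, delta=-14, new_sum=156+(-14)=142
Option D: A[0] 21->-8, delta=-29, new_sum=156+(-29)=127
Option E: A[2] 25->43, delta=18, new_sum=156+(18)=174 <-- matches target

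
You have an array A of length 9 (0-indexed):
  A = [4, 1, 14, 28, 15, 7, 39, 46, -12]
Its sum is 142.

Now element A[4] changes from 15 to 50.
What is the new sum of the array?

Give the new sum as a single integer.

Old value at index 4: 15
New value at index 4: 50
Delta = 50 - 15 = 35
New sum = old_sum + delta = 142 + (35) = 177

Answer: 177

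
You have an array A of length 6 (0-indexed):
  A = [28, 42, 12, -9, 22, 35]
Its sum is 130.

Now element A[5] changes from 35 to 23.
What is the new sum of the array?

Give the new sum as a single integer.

Answer: 118

Derivation:
Old value at index 5: 35
New value at index 5: 23
Delta = 23 - 35 = -12
New sum = old_sum + delta = 130 + (-12) = 118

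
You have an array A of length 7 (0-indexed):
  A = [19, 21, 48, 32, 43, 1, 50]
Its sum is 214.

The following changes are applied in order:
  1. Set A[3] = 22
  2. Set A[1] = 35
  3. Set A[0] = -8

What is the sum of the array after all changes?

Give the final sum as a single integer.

Initial sum: 214
Change 1: A[3] 32 -> 22, delta = -10, sum = 204
Change 2: A[1] 21 -> 35, delta = 14, sum = 218
Change 3: A[0] 19 -> -8, delta = -27, sum = 191

Answer: 191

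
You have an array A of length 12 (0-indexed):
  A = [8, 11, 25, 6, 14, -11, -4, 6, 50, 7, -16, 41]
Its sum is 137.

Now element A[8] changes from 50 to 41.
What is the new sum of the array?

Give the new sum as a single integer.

Answer: 128

Derivation:
Old value at index 8: 50
New value at index 8: 41
Delta = 41 - 50 = -9
New sum = old_sum + delta = 137 + (-9) = 128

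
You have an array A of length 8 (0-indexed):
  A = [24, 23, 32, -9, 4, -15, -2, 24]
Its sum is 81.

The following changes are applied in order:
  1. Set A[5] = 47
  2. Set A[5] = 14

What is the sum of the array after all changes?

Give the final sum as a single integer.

Initial sum: 81
Change 1: A[5] -15 -> 47, delta = 62, sum = 143
Change 2: A[5] 47 -> 14, delta = -33, sum = 110

Answer: 110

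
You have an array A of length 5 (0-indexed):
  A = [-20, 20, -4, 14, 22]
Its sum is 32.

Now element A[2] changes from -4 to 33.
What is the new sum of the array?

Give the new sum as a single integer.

Old value at index 2: -4
New value at index 2: 33
Delta = 33 - -4 = 37
New sum = old_sum + delta = 32 + (37) = 69

Answer: 69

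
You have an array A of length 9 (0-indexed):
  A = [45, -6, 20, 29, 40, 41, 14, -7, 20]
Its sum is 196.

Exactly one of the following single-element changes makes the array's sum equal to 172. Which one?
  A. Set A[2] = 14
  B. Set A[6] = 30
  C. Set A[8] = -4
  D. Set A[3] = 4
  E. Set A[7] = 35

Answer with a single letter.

Answer: C

Derivation:
Option A: A[2] 20->14, delta=-6, new_sum=196+(-6)=190
Option B: A[6] 14->30, delta=16, new_sum=196+(16)=212
Option C: A[8] 20->-4, delta=-24, new_sum=196+(-24)=172 <-- matches target
Option D: A[3] 29->4, delta=-25, new_sum=196+(-25)=171
Option E: A[7] -7->35, delta=42, new_sum=196+(42)=238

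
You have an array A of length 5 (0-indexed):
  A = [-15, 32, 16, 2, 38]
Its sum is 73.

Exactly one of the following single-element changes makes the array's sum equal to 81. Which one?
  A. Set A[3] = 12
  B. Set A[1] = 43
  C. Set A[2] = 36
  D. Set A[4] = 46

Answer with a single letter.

Option A: A[3] 2->12, delta=10, new_sum=73+(10)=83
Option B: A[1] 32->43, delta=11, new_sum=73+(11)=84
Option C: A[2] 16->36, delta=20, new_sum=73+(20)=93
Option D: A[4] 38->46, delta=8, new_sum=73+(8)=81 <-- matches target

Answer: D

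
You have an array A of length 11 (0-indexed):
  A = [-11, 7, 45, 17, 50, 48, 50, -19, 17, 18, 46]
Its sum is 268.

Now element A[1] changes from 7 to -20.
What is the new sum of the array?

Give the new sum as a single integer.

Answer: 241

Derivation:
Old value at index 1: 7
New value at index 1: -20
Delta = -20 - 7 = -27
New sum = old_sum + delta = 268 + (-27) = 241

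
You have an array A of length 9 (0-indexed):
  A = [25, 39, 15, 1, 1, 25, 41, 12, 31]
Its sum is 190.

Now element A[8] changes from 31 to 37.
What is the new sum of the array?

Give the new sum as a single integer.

Answer: 196

Derivation:
Old value at index 8: 31
New value at index 8: 37
Delta = 37 - 31 = 6
New sum = old_sum + delta = 190 + (6) = 196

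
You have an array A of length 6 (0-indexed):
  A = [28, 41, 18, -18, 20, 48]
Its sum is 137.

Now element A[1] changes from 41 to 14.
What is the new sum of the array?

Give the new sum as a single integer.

Answer: 110

Derivation:
Old value at index 1: 41
New value at index 1: 14
Delta = 14 - 41 = -27
New sum = old_sum + delta = 137 + (-27) = 110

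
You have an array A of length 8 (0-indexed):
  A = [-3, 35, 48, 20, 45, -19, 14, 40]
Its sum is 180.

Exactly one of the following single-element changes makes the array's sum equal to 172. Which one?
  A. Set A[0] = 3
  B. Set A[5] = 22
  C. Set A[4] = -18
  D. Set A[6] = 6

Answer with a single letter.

Answer: D

Derivation:
Option A: A[0] -3->3, delta=6, new_sum=180+(6)=186
Option B: A[5] -19->22, delta=41, new_sum=180+(41)=221
Option C: A[4] 45->-18, delta=-63, new_sum=180+(-63)=117
Option D: A[6] 14->6, delta=-8, new_sum=180+(-8)=172 <-- matches target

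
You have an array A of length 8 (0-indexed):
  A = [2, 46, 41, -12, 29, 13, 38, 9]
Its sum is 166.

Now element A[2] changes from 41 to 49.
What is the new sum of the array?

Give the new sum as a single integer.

Old value at index 2: 41
New value at index 2: 49
Delta = 49 - 41 = 8
New sum = old_sum + delta = 166 + (8) = 174

Answer: 174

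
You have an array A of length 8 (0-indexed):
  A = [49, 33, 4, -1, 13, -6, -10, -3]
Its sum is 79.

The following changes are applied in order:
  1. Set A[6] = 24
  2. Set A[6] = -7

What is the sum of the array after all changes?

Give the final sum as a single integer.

Initial sum: 79
Change 1: A[6] -10 -> 24, delta = 34, sum = 113
Change 2: A[6] 24 -> -7, delta = -31, sum = 82

Answer: 82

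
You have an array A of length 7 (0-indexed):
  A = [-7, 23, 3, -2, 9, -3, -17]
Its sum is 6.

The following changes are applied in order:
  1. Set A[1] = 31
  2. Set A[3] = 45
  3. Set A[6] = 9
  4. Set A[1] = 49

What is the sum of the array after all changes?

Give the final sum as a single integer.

Answer: 105

Derivation:
Initial sum: 6
Change 1: A[1] 23 -> 31, delta = 8, sum = 14
Change 2: A[3] -2 -> 45, delta = 47, sum = 61
Change 3: A[6] -17 -> 9, delta = 26, sum = 87
Change 4: A[1] 31 -> 49, delta = 18, sum = 105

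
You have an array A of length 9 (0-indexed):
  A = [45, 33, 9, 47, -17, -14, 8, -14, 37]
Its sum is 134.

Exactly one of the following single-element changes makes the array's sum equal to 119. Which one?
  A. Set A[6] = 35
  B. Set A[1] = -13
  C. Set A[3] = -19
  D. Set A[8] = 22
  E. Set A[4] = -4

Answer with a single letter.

Answer: D

Derivation:
Option A: A[6] 8->35, delta=27, new_sum=134+(27)=161
Option B: A[1] 33->-13, delta=-46, new_sum=134+(-46)=88
Option C: A[3] 47->-19, delta=-66, new_sum=134+(-66)=68
Option D: A[8] 37->22, delta=-15, new_sum=134+(-15)=119 <-- matches target
Option E: A[4] -17->-4, delta=13, new_sum=134+(13)=147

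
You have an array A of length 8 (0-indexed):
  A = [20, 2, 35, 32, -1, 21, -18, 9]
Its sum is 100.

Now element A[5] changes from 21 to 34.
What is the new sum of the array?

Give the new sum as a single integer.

Answer: 113

Derivation:
Old value at index 5: 21
New value at index 5: 34
Delta = 34 - 21 = 13
New sum = old_sum + delta = 100 + (13) = 113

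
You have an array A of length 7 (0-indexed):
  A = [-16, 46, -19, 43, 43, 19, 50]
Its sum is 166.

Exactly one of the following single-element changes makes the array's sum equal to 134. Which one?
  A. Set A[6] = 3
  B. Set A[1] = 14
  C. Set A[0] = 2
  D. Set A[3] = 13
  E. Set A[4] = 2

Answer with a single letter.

Option A: A[6] 50->3, delta=-47, new_sum=166+(-47)=119
Option B: A[1] 46->14, delta=-32, new_sum=166+(-32)=134 <-- matches target
Option C: A[0] -16->2, delta=18, new_sum=166+(18)=184
Option D: A[3] 43->13, delta=-30, new_sum=166+(-30)=136
Option E: A[4] 43->2, delta=-41, new_sum=166+(-41)=125

Answer: B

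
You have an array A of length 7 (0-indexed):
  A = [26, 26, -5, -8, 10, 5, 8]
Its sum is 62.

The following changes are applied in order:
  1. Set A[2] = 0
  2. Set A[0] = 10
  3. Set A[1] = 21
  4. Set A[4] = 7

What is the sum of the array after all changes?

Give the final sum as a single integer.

Answer: 43

Derivation:
Initial sum: 62
Change 1: A[2] -5 -> 0, delta = 5, sum = 67
Change 2: A[0] 26 -> 10, delta = -16, sum = 51
Change 3: A[1] 26 -> 21, delta = -5, sum = 46
Change 4: A[4] 10 -> 7, delta = -3, sum = 43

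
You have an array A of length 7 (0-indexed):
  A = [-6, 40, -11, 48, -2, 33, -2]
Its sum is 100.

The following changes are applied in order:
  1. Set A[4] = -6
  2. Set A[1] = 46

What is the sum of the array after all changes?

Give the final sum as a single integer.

Answer: 102

Derivation:
Initial sum: 100
Change 1: A[4] -2 -> -6, delta = -4, sum = 96
Change 2: A[1] 40 -> 46, delta = 6, sum = 102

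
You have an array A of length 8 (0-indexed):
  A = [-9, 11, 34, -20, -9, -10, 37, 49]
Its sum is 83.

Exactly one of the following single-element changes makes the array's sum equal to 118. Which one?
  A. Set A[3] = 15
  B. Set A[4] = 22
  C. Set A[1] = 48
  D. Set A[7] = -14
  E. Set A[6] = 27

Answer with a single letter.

Answer: A

Derivation:
Option A: A[3] -20->15, delta=35, new_sum=83+(35)=118 <-- matches target
Option B: A[4] -9->22, delta=31, new_sum=83+(31)=114
Option C: A[1] 11->48, delta=37, new_sum=83+(37)=120
Option D: A[7] 49->-14, delta=-63, new_sum=83+(-63)=20
Option E: A[6] 37->27, delta=-10, new_sum=83+(-10)=73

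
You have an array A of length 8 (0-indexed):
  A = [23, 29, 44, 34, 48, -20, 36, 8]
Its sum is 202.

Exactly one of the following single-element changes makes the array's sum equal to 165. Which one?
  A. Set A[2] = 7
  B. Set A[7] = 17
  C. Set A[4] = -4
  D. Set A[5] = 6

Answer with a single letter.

Answer: A

Derivation:
Option A: A[2] 44->7, delta=-37, new_sum=202+(-37)=165 <-- matches target
Option B: A[7] 8->17, delta=9, new_sum=202+(9)=211
Option C: A[4] 48->-4, delta=-52, new_sum=202+(-52)=150
Option D: A[5] -20->6, delta=26, new_sum=202+(26)=228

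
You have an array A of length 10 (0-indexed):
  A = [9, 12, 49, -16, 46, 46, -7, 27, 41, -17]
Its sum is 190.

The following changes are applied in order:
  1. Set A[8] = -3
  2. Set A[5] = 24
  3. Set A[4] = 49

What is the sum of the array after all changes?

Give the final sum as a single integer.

Initial sum: 190
Change 1: A[8] 41 -> -3, delta = -44, sum = 146
Change 2: A[5] 46 -> 24, delta = -22, sum = 124
Change 3: A[4] 46 -> 49, delta = 3, sum = 127

Answer: 127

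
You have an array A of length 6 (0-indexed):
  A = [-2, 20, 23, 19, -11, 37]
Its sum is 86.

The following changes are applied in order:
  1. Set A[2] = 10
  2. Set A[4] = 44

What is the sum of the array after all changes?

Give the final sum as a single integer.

Initial sum: 86
Change 1: A[2] 23 -> 10, delta = -13, sum = 73
Change 2: A[4] -11 -> 44, delta = 55, sum = 128

Answer: 128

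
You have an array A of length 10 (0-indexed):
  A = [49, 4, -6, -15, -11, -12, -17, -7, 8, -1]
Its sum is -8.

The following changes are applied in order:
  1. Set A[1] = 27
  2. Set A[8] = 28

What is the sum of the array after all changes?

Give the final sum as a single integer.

Initial sum: -8
Change 1: A[1] 4 -> 27, delta = 23, sum = 15
Change 2: A[8] 8 -> 28, delta = 20, sum = 35

Answer: 35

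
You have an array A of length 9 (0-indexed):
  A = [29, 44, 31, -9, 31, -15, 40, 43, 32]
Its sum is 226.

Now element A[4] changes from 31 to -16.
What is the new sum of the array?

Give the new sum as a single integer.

Answer: 179

Derivation:
Old value at index 4: 31
New value at index 4: -16
Delta = -16 - 31 = -47
New sum = old_sum + delta = 226 + (-47) = 179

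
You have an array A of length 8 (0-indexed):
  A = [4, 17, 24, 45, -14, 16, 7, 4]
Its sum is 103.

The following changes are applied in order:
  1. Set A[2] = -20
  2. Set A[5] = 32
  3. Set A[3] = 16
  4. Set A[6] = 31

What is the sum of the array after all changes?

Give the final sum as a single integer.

Initial sum: 103
Change 1: A[2] 24 -> -20, delta = -44, sum = 59
Change 2: A[5] 16 -> 32, delta = 16, sum = 75
Change 3: A[3] 45 -> 16, delta = -29, sum = 46
Change 4: A[6] 7 -> 31, delta = 24, sum = 70

Answer: 70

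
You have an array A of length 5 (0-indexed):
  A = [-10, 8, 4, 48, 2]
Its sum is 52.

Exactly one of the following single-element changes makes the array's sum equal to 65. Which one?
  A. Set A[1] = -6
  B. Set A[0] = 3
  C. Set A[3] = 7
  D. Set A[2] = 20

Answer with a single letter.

Option A: A[1] 8->-6, delta=-14, new_sum=52+(-14)=38
Option B: A[0] -10->3, delta=13, new_sum=52+(13)=65 <-- matches target
Option C: A[3] 48->7, delta=-41, new_sum=52+(-41)=11
Option D: A[2] 4->20, delta=16, new_sum=52+(16)=68

Answer: B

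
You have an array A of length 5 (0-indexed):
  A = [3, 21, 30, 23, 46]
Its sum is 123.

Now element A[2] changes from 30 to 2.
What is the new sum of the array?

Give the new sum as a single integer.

Old value at index 2: 30
New value at index 2: 2
Delta = 2 - 30 = -28
New sum = old_sum + delta = 123 + (-28) = 95

Answer: 95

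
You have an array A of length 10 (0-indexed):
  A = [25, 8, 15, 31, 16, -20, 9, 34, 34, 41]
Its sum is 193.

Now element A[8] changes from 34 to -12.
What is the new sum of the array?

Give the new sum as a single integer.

Answer: 147

Derivation:
Old value at index 8: 34
New value at index 8: -12
Delta = -12 - 34 = -46
New sum = old_sum + delta = 193 + (-46) = 147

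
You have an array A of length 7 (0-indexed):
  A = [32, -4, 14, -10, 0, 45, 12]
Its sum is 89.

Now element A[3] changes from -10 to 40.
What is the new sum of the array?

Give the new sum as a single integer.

Old value at index 3: -10
New value at index 3: 40
Delta = 40 - -10 = 50
New sum = old_sum + delta = 89 + (50) = 139

Answer: 139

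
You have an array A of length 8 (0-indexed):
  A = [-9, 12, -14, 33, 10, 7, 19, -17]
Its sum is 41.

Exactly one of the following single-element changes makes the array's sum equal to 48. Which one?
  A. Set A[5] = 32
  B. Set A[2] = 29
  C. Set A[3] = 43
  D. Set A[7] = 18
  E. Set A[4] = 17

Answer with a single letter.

Answer: E

Derivation:
Option A: A[5] 7->32, delta=25, new_sum=41+(25)=66
Option B: A[2] -14->29, delta=43, new_sum=41+(43)=84
Option C: A[3] 33->43, delta=10, new_sum=41+(10)=51
Option D: A[7] -17->18, delta=35, new_sum=41+(35)=76
Option E: A[4] 10->17, delta=7, new_sum=41+(7)=48 <-- matches target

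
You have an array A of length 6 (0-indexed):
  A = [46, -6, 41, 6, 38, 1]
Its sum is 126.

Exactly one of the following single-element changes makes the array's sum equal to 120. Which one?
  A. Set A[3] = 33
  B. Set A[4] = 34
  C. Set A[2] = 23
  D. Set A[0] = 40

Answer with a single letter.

Answer: D

Derivation:
Option A: A[3] 6->33, delta=27, new_sum=126+(27)=153
Option B: A[4] 38->34, delta=-4, new_sum=126+(-4)=122
Option C: A[2] 41->23, delta=-18, new_sum=126+(-18)=108
Option D: A[0] 46->40, delta=-6, new_sum=126+(-6)=120 <-- matches target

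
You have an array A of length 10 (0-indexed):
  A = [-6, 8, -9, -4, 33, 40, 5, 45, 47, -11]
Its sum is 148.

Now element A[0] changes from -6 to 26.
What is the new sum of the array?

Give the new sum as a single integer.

Answer: 180

Derivation:
Old value at index 0: -6
New value at index 0: 26
Delta = 26 - -6 = 32
New sum = old_sum + delta = 148 + (32) = 180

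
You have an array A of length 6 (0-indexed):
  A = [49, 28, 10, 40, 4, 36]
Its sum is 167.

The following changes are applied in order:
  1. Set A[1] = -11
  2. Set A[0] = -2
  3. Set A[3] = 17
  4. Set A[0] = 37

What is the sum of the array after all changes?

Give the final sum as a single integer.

Initial sum: 167
Change 1: A[1] 28 -> -11, delta = -39, sum = 128
Change 2: A[0] 49 -> -2, delta = -51, sum = 77
Change 3: A[3] 40 -> 17, delta = -23, sum = 54
Change 4: A[0] -2 -> 37, delta = 39, sum = 93

Answer: 93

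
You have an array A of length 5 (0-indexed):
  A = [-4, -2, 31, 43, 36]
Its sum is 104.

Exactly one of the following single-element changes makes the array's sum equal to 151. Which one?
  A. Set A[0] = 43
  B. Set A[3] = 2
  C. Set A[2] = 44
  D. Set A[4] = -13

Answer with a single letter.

Answer: A

Derivation:
Option A: A[0] -4->43, delta=47, new_sum=104+(47)=151 <-- matches target
Option B: A[3] 43->2, delta=-41, new_sum=104+(-41)=63
Option C: A[2] 31->44, delta=13, new_sum=104+(13)=117
Option D: A[4] 36->-13, delta=-49, new_sum=104+(-49)=55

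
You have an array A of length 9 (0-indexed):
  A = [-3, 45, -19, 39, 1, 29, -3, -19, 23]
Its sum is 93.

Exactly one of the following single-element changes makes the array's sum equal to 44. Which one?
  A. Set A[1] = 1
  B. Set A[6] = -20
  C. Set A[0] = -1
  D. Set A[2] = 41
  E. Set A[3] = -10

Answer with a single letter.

Option A: A[1] 45->1, delta=-44, new_sum=93+(-44)=49
Option B: A[6] -3->-20, delta=-17, new_sum=93+(-17)=76
Option C: A[0] -3->-1, delta=2, new_sum=93+(2)=95
Option D: A[2] -19->41, delta=60, new_sum=93+(60)=153
Option E: A[3] 39->-10, delta=-49, new_sum=93+(-49)=44 <-- matches target

Answer: E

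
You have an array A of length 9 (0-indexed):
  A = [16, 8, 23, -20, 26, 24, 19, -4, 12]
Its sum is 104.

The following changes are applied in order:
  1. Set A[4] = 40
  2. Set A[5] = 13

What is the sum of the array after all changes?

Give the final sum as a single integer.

Answer: 107

Derivation:
Initial sum: 104
Change 1: A[4] 26 -> 40, delta = 14, sum = 118
Change 2: A[5] 24 -> 13, delta = -11, sum = 107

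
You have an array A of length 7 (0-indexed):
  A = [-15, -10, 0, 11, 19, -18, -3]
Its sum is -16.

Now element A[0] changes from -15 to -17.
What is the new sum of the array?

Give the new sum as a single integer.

Answer: -18

Derivation:
Old value at index 0: -15
New value at index 0: -17
Delta = -17 - -15 = -2
New sum = old_sum + delta = -16 + (-2) = -18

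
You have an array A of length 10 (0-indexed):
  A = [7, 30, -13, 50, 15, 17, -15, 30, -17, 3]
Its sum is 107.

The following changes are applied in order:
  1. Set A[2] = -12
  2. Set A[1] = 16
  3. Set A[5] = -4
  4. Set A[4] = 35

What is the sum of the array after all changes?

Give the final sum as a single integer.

Answer: 93

Derivation:
Initial sum: 107
Change 1: A[2] -13 -> -12, delta = 1, sum = 108
Change 2: A[1] 30 -> 16, delta = -14, sum = 94
Change 3: A[5] 17 -> -4, delta = -21, sum = 73
Change 4: A[4] 15 -> 35, delta = 20, sum = 93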